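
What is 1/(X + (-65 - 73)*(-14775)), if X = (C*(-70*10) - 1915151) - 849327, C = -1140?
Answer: 1/72472 ≈ 1.3798e-5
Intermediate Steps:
X = -1966478 (X = (-(-79800)*10 - 1915151) - 849327 = (-1140*(-700) - 1915151) - 849327 = (798000 - 1915151) - 849327 = -1117151 - 849327 = -1966478)
1/(X + (-65 - 73)*(-14775)) = 1/(-1966478 + (-65 - 73)*(-14775)) = 1/(-1966478 - 138*(-14775)) = 1/(-1966478 + 2038950) = 1/72472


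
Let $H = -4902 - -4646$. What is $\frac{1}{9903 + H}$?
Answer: $\frac{1}{9647} \approx 0.00010366$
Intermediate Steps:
$H = -256$ ($H = -4902 + 4646 = -256$)
$\frac{1}{9903 + H} = \frac{1}{9903 - 256} = \frac{1}{9647}$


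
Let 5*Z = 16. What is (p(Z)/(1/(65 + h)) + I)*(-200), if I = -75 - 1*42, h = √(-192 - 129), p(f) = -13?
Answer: 192400 + 2600*I*√321 ≈ 1.924e+5 + 46583.0*I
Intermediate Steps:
Z = 16/5 (Z = (⅕)*16 = 16/5 ≈ 3.2000)
h = I*√321 (h = √(-321) = I*√321 ≈ 17.916*I)
I = -117 (I = -75 - 42 = -117)
(p(Z)/(1/(65 + h)) + I)*(-200) = (-(845 + 13*I*√321) - 117)*(-200) = (-13*(65 + I*√321) - 117)*(-200) = ((-845 - 13*I*√321) - 117)*(-200) = (-962 - 13*I*√321)*(-200) = 192400 + 2600*I*√321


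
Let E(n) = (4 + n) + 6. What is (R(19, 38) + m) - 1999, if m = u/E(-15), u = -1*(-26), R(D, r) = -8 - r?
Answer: -10251/5 ≈ -2050.2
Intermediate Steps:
E(n) = 10 + n
u = 26
m = -26/5 (m = 26/(10 - 15) = 26/(-5) = 26*(-⅕) = -26/5 ≈ -5.2000)
(R(19, 38) + m) - 1999 = ((-8 - 1*38) - 26/5) - 1999 = ((-8 - 38) - 26/5) - 1999 = (-46 - 26/5) - 1999 = -256/5 - 1999 = -10251/5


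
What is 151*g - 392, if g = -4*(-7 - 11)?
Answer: 10480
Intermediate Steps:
g = 72 (g = -4*(-18) = 72)
151*g - 392 = 151*72 - 392 = 10872 - 392 = 10480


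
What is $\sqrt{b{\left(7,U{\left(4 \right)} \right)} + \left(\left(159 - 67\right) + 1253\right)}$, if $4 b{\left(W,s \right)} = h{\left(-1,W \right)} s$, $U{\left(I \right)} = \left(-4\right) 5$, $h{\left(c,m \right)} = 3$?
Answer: $\sqrt{1330} \approx 36.469$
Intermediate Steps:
$U{\left(I \right)} = -20$
$b{\left(W,s \right)} = \frac{3 s}{4}$
$\sqrt{b{\left(7,U{\left(4 \right)} \right)} + \left(\left(159 - 67\right) + 1253\right)} = \sqrt{\frac{3}{4} \left(-20\right) + \left(\left(159 - 67\right) + 1253\right)} = \sqrt{-15 + \left(92 + 1253\right)} = \sqrt{-15 + 1345} = \sqrt{1330}$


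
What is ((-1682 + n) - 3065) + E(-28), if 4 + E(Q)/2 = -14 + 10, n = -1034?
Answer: -5797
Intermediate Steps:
E(Q) = -16 (E(Q) = -8 + 2*(-14 + 10) = -8 + 2*(-4) = -8 - 8 = -16)
((-1682 + n) - 3065) + E(-28) = ((-1682 - 1034) - 3065) - 16 = (-2716 - 3065) - 16 = -5781 - 16 = -5797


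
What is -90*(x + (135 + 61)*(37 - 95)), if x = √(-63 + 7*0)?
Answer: 1023120 - 270*I*√7 ≈ 1.0231e+6 - 714.35*I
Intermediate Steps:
x = 3*I*√7 (x = √(-63 + 0) = √(-63) = 3*I*√7 ≈ 7.9373*I)
-90*(x + (135 + 61)*(37 - 95)) = -90*(3*I*√7 + (135 + 61)*(37 - 95)) = -90*(3*I*√7 + 196*(-58)) = -90*(3*I*√7 - 11368) = -90*(-11368 + 3*I*√7) = 1023120 - 270*I*√7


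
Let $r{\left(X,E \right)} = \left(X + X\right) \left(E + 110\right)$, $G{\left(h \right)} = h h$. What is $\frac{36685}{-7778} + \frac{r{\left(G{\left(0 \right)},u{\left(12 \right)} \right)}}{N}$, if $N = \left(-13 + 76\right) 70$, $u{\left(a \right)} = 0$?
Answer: $- \frac{36685}{7778} \approx -4.7165$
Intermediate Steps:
$G{\left(h \right)} = h^{2}$
$r{\left(X,E \right)} = 2 X \left(110 + E\right)$
$N = 4410$ ($N = 63 \cdot 70 = 4410$)
$\frac{36685}{-7778} + \frac{r{\left(G{\left(0 \right)},u{\left(12 \right)} \right)}}{N} = \frac{36685}{-7778} + \frac{2 \cdot 0^{2} \left(110 + 0\right)}{4410} = 36685 \left(- \frac{1}{7778}\right) + 2 \cdot 0 \cdot 110 \cdot \frac{1}{4410} = - \frac{36685}{7778} + 0 \cdot \frac{1}{4410} = - \frac{36685}{7778} + 0 = - \frac{36685}{7778}$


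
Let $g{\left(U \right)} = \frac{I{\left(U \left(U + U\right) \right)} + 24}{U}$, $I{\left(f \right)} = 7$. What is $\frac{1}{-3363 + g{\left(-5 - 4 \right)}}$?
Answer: $- \frac{9}{30298} \approx -0.00029705$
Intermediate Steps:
$g{\left(U \right)} = \frac{31}{U}$ ($g{\left(U \right)} = \frac{7 + 24}{U} = \frac{31}{U}$)
$\frac{1}{-3363 + g{\left(-5 - 4 \right)}} = \frac{1}{-3363 + \frac{31}{-5 - 4}} = \frac{1}{-3363 + \frac{31}{-9}} = \frac{1}{-3363 + 31 \left(- \frac{1}{9}\right)} = \frac{1}{-3363 - \frac{31}{9}} = \frac{1}{- \frac{30298}{9}} = - \frac{9}{30298}$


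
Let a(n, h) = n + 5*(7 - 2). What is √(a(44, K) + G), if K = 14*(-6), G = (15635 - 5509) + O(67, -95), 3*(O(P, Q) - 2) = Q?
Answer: 4*√5718/3 ≈ 100.82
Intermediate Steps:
O(P, Q) = 2 + Q/3
G = 30289/3 (G = (15635 - 5509) + (2 + (⅓)*(-95)) = 10126 + (2 - 95/3) = 10126 - 89/3 = 30289/3 ≈ 10096.)
K = -84
a(n, h) = 25 + n (a(n, h) = n + 5*5 = n + 25 = 25 + n)
√(a(44, K) + G) = √((25 + 44) + 30289/3) = √(69 + 30289/3) = √(30496/3) = 4*√5718/3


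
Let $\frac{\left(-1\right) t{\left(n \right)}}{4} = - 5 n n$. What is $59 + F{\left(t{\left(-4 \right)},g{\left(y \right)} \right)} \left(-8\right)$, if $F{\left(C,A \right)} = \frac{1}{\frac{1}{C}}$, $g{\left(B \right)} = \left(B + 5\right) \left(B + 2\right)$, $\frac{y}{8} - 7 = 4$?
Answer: $-2501$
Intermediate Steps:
$y = 88$ ($y = 56 + 8 \cdot 4 = 56 + 32 = 88$)
$g{\left(B \right)} = \left(2 + B\right) \left(5 + B\right)$ ($g{\left(B \right)} = \left(5 + B\right) \left(2 + B\right) = \left(2 + B\right) \left(5 + B\right)$)
$t{\left(n \right)} = 20 n^{2}$ ($t{\left(n \right)} = - 4 - 5 n n = - 4 \left(- 5 n^{2}\right) = 20 n^{2}$)
$F{\left(C,A \right)} = C$
$59 + F{\left(t{\left(-4 \right)},g{\left(y \right)} \right)} \left(-8\right) = 59 + 20 \left(-4\right)^{2} \left(-8\right) = 59 + 20 \cdot 16 \left(-8\right) = 59 + 320 \left(-8\right) = 59 - 2560 = -2501$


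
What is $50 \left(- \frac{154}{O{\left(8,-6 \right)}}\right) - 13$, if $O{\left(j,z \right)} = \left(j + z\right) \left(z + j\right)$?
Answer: $-1938$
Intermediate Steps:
$O{\left(j,z \right)} = \left(j + z\right)^{2}$ ($O{\left(j,z \right)} = \left(j + z\right) \left(j + z\right) = \left(j + z\right)^{2}$)
$50 \left(- \frac{154}{O{\left(8,-6 \right)}}\right) - 13 = 50 \left(- \frac{154}{\left(8 - 6\right)^{2}}\right) - 13 = 50 \left(- \frac{154}{2^{2}}\right) - 13 = 50 \left(- \frac{154}{4}\right) - 13 = 50 \left(\left(-154\right) \frac{1}{4}\right) - 13 = 50 \left(- \frac{77}{2}\right) - 13 = -1925 - 13 = -1938$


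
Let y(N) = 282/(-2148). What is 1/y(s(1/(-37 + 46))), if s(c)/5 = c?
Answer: -358/47 ≈ -7.6170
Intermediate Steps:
s(c) = 5*c
y(N) = -47/358 (y(N) = 282*(-1/2148) = -47/358)
1/y(s(1/(-37 + 46))) = 1/(-47/358) = -358/47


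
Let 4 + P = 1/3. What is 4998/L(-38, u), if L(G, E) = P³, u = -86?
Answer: -134946/1331 ≈ -101.39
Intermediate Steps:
P = -11/3 (P = -4 + 1/3 = -4 + ⅓ = -11/3 ≈ -3.6667)
L(G, E) = -1331/27 (L(G, E) = (-11/3)³ = -1331/27)
4998/L(-38, u) = 4998/(-1331/27) = 4998*(-27/1331) = -134946/1331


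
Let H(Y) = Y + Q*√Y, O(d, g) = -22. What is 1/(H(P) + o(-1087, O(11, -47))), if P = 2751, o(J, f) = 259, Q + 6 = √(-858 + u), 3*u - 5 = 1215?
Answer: 3/(9030 - √2751*(18 - I*√4062)) ≈ 0.00031686 - 0.000131*I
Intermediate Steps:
u = 1220/3 (u = 5/3 + (⅓)*1215 = 5/3 + 405 = 1220/3 ≈ 406.67)
Q = -6 + I*√4062/3 (Q = -6 + √(-858 + 1220/3) = -6 + √(-1354/3) = -6 + I*√4062/3 ≈ -6.0 + 21.245*I)
H(Y) = Y + √Y*(-6 + I*√4062/3) (H(Y) = Y + (-6 + I*√4062/3)*√Y = Y + √Y*(-6 + I*√4062/3))
1/(H(P) + o(-1087, O(11, -47))) = 1/((2751 + √2751*(-18 + I*√4062)/3) + 259) = 1/(3010 + √2751*(-18 + I*√4062)/3)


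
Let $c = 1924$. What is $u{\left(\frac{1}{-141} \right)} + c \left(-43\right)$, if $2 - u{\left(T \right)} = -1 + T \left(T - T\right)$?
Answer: $-82729$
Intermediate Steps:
$u{\left(T \right)} = 3$ ($u{\left(T \right)} = 2 - \left(-1 + T \left(T - T\right)\right) = 2 - \left(-1 + T 0\right) = 2 - \left(-1 + 0\right) = 2 - -1 = 2 + 1 = 3$)
$u{\left(\frac{1}{-141} \right)} + c \left(-43\right) = 3 + 1924 \left(-43\right) = 3 - 82732 = -82729$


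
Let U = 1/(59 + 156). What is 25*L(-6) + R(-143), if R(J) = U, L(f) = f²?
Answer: 193501/215 ≈ 900.00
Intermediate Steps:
U = 1/215 ≈ 0.0046512
R(J) = 1/215
25*L(-6) + R(-143) = 25*(-6)² + 1/215 = 25*36 + 1/215 = 900 + 1/215 = 193501/215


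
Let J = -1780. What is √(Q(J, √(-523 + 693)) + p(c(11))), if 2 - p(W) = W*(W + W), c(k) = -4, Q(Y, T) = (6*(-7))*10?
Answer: 15*I*√2 ≈ 21.213*I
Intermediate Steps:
Q(Y, T) = -420 (Q(Y, T) = -42*10 = -420)
p(W) = 2 - 2*W² (p(W) = 2 - W*(W + W) = 2 - W*2*W = 2 - 2*W²)
√(Q(J, √(-523 + 693)) + p(c(11))) = √(-420 + (2 - 2*(-4)²)) = √(-420 + (2 - 2*16)) = √(-420 + (2 - 32)) = √(-420 - 30) = √(-450) = 15*I*√2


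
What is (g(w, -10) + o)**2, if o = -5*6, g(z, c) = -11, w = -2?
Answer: 1681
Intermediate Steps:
o = -30
(g(w, -10) + o)**2 = (-11 - 30)**2 = (-41)**2 = 1681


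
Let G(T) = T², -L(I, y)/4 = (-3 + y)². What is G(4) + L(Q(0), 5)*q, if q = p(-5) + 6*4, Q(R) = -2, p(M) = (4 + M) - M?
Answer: -432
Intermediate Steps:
p(M) = 4
q = 28 (q = 4 + 6*4 = 4 + 24 = 28)
L(I, y) = -4*(-3 + y)²
G(4) + L(Q(0), 5)*q = 4² - 4*(-3 + 5)²*28 = 16 - 4*2²*28 = 16 - 4*4*28 = 16 - 16*28 = 16 - 448 = -432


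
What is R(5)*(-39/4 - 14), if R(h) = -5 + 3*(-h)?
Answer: 475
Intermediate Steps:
R(h) = -5 - 3*h
R(5)*(-39/4 - 14) = (-5 - 3*5)*(-39/4 - 14) = (-5 - 15)*(-39*1/4 - 14) = -20*(-39/4 - 14) = -20*(-95/4) = 475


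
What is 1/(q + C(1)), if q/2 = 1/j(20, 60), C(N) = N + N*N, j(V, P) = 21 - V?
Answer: ¼ ≈ 0.25000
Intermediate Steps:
C(N) = N + N²
q = 2 (q = 2/(21 - 1*20) = 2/(21 - 20) = 2/1 = 2*1 = 2)
1/(q + C(1)) = 1/(2 + 1*(1 + 1)) = 1/(2 + 1*2) = 1/(2 + 2) = 1/4 = ¼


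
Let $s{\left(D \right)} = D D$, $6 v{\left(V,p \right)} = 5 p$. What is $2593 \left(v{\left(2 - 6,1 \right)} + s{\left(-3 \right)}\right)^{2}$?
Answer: $\frac{9026233}{36} \approx 2.5073 \cdot 10^{5}$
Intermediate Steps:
$v{\left(V,p \right)} = \frac{5 p}{6}$
$s{\left(D \right)} = D^{2}$
$2593 \left(v{\left(2 - 6,1 \right)} + s{\left(-3 \right)}\right)^{2} = 2593 \left(\frac{5}{6} \cdot 1 + \left(-3\right)^{2}\right)^{2} = 2593 \left(\frac{5}{6} + 9\right)^{2} = 2593 \left(\frac{59}{6}\right)^{2} = 2593 \cdot \frac{3481}{36} = \frac{9026233}{36}$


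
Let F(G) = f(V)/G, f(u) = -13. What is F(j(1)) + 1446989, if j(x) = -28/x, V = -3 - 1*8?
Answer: 40515705/28 ≈ 1.4470e+6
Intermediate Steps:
V = -11 (V = -3 - 8 = -11)
F(G) = -13/G
F(j(1)) + 1446989 = -13/((-28/1)) + 1446989 = -13/((-28*1)) + 1446989 = -13/(-28) + 1446989 = -13*(-1/28) + 1446989 = 13/28 + 1446989 = 40515705/28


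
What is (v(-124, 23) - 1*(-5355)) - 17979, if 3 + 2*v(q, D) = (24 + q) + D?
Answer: -12664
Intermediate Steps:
v(q, D) = 21/2 + D/2 + q/2 (v(q, D) = -3/2 + ((24 + q) + D)/2 = -3/2 + (24 + D + q)/2 = -3/2 + (12 + D/2 + q/2) = 21/2 + D/2 + q/2)
(v(-124, 23) - 1*(-5355)) - 17979 = ((21/2 + (1/2)*23 + (1/2)*(-124)) - 1*(-5355)) - 17979 = ((21/2 + 23/2 - 62) + 5355) - 17979 = (-40 + 5355) - 17979 = 5315 - 17979 = -12664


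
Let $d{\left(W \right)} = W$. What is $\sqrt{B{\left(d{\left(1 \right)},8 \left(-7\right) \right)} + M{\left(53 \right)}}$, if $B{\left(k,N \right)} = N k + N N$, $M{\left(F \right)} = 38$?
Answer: $\sqrt{3118} \approx 55.839$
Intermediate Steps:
$B{\left(k,N \right)} = N^{2} + N k$ ($B{\left(k,N \right)} = N k + N^{2} = N^{2} + N k$)
$\sqrt{B{\left(d{\left(1 \right)},8 \left(-7\right) \right)} + M{\left(53 \right)}} = \sqrt{8 \left(-7\right) \left(8 \left(-7\right) + 1\right) + 38} = \sqrt{- 56 \left(-56 + 1\right) + 38} = \sqrt{\left(-56\right) \left(-55\right) + 38} = \sqrt{3080 + 38} = \sqrt{3118}$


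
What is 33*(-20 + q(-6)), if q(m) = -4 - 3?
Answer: -891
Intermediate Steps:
q(m) = -7
33*(-20 + q(-6)) = 33*(-20 - 7) = 33*(-27) = -891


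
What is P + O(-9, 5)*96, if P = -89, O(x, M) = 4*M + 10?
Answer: 2791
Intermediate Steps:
O(x, M) = 10 + 4*M
P + O(-9, 5)*96 = -89 + (10 + 4*5)*96 = -89 + (10 + 20)*96 = -89 + 30*96 = -89 + 2880 = 2791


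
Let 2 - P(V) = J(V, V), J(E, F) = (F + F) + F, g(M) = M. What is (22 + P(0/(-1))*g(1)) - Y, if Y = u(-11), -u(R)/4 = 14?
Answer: 80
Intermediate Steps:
u(R) = -56 (u(R) = -4*14 = -56)
J(E, F) = 3*F (J(E, F) = 2*F + F = 3*F)
P(V) = 2 - 3*V
Y = -56
(22 + P(0/(-1))*g(1)) - Y = (22 + (2 - 0/(-1))*1) - 1*(-56) = (22 + (2 - 0*(-1))*1) + 56 = (22 + (2 - 3*0)*1) + 56 = (22 + (2 + 0)*1) + 56 = (22 + 2*1) + 56 = (22 + 2) + 56 = 24 + 56 = 80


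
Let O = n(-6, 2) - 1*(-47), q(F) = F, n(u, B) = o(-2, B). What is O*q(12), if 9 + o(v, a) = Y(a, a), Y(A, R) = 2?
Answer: 480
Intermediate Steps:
o(v, a) = -7 (o(v, a) = -9 + 2 = -7)
n(u, B) = -7
O = 40 (O = -7 - 1*(-47) = -7 + 47 = 40)
O*q(12) = 40*12 = 480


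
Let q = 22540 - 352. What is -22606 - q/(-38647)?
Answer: -873631894/38647 ≈ -22605.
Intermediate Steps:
q = 22188
-22606 - q/(-38647) = -22606 - 22188/(-38647) = -22606 - 22188*(-1)/38647 = -22606 - 1*(-22188/38647) = -22606 + 22188/38647 = -873631894/38647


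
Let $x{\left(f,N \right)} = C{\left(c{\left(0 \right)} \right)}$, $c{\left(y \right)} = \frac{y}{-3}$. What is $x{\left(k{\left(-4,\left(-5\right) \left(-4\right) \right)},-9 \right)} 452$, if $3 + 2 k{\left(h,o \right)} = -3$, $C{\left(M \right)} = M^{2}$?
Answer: $0$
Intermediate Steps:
$c{\left(y \right)} = - \frac{y}{3}$ ($c{\left(y \right)} = y \left(- \frac{1}{3}\right) = - \frac{y}{3}$)
$k{\left(h,o \right)} = -3$ ($k{\left(h,o \right)} = - \frac{3}{2} + \frac{1}{2} \left(-3\right) = - \frac{3}{2} - \frac{3}{2} = -3$)
$x{\left(f,N \right)} = 0$ ($x{\left(f,N \right)} = \left(\left(- \frac{1}{3}\right) 0\right)^{2} = 0^{2} = 0$)
$x{\left(k{\left(-4,\left(-5\right) \left(-4\right) \right)},-9 \right)} 452 = 0 \cdot 452 = 0$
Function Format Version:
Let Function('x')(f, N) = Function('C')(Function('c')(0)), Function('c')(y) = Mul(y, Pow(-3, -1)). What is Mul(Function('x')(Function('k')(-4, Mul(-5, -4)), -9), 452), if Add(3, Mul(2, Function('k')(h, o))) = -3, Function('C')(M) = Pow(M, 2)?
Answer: 0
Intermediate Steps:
Function('c')(y) = Mul(Rational(-1, 3), y) (Function('c')(y) = Mul(y, Rational(-1, 3)) = Mul(Rational(-1, 3), y))
Function('k')(h, o) = -3 (Function('k')(h, o) = Add(Rational(-3, 2), Mul(Rational(1, 2), -3)) = Add(Rational(-3, 2), Rational(-3, 2)) = -3)
Function('x')(f, N) = 0 (Function('x')(f, N) = Pow(Mul(Rational(-1, 3), 0), 2) = Pow(0, 2) = 0)
Mul(Function('x')(Function('k')(-4, Mul(-5, -4)), -9), 452) = Mul(0, 452) = 0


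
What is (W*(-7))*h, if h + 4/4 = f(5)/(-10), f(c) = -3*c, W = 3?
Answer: -21/2 ≈ -10.500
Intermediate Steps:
h = ½ (h = -1 - 3*5/(-10) = -1 - 15*(-⅒) = -1 + 3/2 = ½ ≈ 0.50000)
(W*(-7))*h = (3*(-7))*(½) = -21*½ = -21/2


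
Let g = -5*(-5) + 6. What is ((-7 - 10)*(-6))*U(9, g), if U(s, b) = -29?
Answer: -2958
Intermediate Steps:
g = 31 (g = 25 + 6 = 31)
((-7 - 10)*(-6))*U(9, g) = ((-7 - 10)*(-6))*(-29) = -17*(-6)*(-29) = 102*(-29) = -2958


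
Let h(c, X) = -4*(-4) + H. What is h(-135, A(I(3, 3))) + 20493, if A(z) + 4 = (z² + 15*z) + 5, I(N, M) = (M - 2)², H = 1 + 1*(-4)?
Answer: 20506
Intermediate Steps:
H = -3 (H = 1 - 4 = -3)
I(N, M) = (-2 + M)²
A(z) = 1 + z² + 15*z (A(z) = -4 + ((z² + 15*z) + 5) = -4 + (5 + z² + 15*z) = 1 + z² + 15*z)
h(c, X) = 13 (h(c, X) = -4*(-4) - 3 = 16 - 3 = 13)
h(-135, A(I(3, 3))) + 20493 = 13 + 20493 = 20506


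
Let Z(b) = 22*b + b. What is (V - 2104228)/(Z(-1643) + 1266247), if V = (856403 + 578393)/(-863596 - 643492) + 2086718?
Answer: -599785129/42077143416 ≈ -0.014254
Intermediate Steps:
Z(b) = 23*b
V = 71474232327/34252 (V = 1434796/(-1507088) + 2086718 = 1434796*(-1/1507088) + 2086718 = -32609/34252 + 2086718 = 71474232327/34252 ≈ 2.0867e+6)
(V - 2104228)/(Z(-1643) + 1266247) = (71474232327/34252 - 2104228)/(23*(-1643) + 1266247) = -599785129/(34252*(-37789 + 1266247)) = -599785129/34252/1228458 = -599785129/34252*1/1228458 = -599785129/42077143416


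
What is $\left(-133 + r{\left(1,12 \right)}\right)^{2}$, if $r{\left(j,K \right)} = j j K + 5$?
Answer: $13456$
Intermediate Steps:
$r{\left(j,K \right)} = 5 + K j^{2}$ ($r{\left(j,K \right)} = j^{2} K + 5 = K j^{2} + 5 = 5 + K j^{2}$)
$\left(-133 + r{\left(1,12 \right)}\right)^{2} = \left(-133 + \left(5 + 12 \cdot 1^{2}\right)\right)^{2} = \left(-133 + \left(5 + 12 \cdot 1\right)\right)^{2} = \left(-133 + \left(5 + 12\right)\right)^{2} = \left(-133 + 17\right)^{2} = \left(-116\right)^{2} = 13456$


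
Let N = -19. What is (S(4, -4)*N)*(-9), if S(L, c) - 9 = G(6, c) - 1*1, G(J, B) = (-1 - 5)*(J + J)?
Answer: -10944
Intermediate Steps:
G(J, B) = -12*J
S(L, c) = -64 (S(L, c) = 9 + (-12*6 - 1*1) = 9 + (-72 - 1) = 9 - 73 = -64)
(S(4, -4)*N)*(-9) = -64*(-19)*(-9) = 1216*(-9) = -10944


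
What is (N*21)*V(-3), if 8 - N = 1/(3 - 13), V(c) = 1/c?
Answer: -567/10 ≈ -56.700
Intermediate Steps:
N = 81/10 (N = 8 - 1/(3 - 13) = 8 - 1/(-10) = 8 - 1*(-⅒) = 8 + ⅒ = 81/10 ≈ 8.1000)
(N*21)*V(-3) = ((81/10)*21)/(-3) = (1701/10)*(-⅓) = -567/10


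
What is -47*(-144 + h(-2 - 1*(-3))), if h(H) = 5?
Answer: 6533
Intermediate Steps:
-47*(-144 + h(-2 - 1*(-3))) = -47*(-144 + 5) = -47*(-139) = 6533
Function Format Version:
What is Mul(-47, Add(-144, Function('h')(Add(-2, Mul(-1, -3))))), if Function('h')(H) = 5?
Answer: 6533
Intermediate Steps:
Mul(-47, Add(-144, Function('h')(Add(-2, Mul(-1, -3))))) = Mul(-47, Add(-144, 5)) = Mul(-47, -139) = 6533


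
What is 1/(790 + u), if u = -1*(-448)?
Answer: 1/1238 ≈ 0.00080775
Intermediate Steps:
u = 448
1/(790 + u) = 1/(790 + 448) = 1/1238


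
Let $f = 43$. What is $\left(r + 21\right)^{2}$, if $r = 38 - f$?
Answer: $256$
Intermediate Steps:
$r = -5$ ($r = 38 - 43 = -5$)
$\left(r + 21\right)^{2} = \left(-5 + 21\right)^{2} = 16^{2} = 256$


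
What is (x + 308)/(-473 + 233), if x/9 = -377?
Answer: 617/48 ≈ 12.854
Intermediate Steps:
x = -3393 (x = 9*(-377) = -3393)
(x + 308)/(-473 + 233) = (-3393 + 308)/(-473 + 233) = -3085/(-240) = -3085*(-1/240) = 617/48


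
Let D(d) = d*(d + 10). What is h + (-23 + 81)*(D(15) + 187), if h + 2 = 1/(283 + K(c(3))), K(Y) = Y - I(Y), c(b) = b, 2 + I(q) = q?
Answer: 9289291/285 ≈ 32594.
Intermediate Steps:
I(q) = -2 + q
D(d) = d*(10 + d)
K(Y) = 2 (K(Y) = Y - (-2 + Y) = Y + (2 - Y) = 2)
h = -569/285 (h = -2 + 1/(283 + 2) = -2 + 1/285 = -569/285 ≈ -1.9965)
h + (-23 + 81)*(D(15) + 187) = -569/285 + (-23 + 81)*(15*(10 + 15) + 187) = -569/285 + 58*(15*25 + 187) = -569/285 + 58*(375 + 187) = -569/285 + 58*562 = -569/285 + 32596 = 9289291/285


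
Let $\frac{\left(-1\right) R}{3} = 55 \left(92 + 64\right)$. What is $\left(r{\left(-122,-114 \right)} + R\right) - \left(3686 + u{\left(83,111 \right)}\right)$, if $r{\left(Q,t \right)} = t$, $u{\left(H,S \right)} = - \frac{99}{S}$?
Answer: $- \frac{1092947}{37} \approx -29539.0$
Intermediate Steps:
$R = -25740$ ($R = - 3 \cdot 55 \left(92 + 64\right) = - 3 \cdot 55 \cdot 156 = \left(-3\right) 8580 = -25740$)
$\left(r{\left(-122,-114 \right)} + R\right) - \left(3686 + u{\left(83,111 \right)}\right) = \left(-114 - 25740\right) - \left(3686 - \frac{99}{111}\right) = -25854 + \left(\left(-7275 + 3589\right) - \left(-99\right) \frac{1}{111}\right) = -25854 - \frac{136349}{37} = - \frac{1092947}{37}$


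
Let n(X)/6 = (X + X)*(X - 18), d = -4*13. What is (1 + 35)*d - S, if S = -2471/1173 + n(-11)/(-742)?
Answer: -811500713/435183 ≈ -1864.7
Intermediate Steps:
d = -52
n(X) = 12*X*(-18 + X) (n(X) = 6*((X + X)*(X - 18)) = 6*((2*X)*(-18 + X)) = 6*(2*X*(-18 + X)) = 12*X*(-18 + X))
S = -3161863/435183 (S = -2471/1173 + (12*(-11)*(-18 - 11))/(-742) = -2471*1/1173 + (12*(-11)*(-29))*(-1/742) = -2471/1173 + 3828*(-1/742) = -2471/1173 - 1914/371 = -3161863/435183 ≈ -7.2656)
(1 + 35)*d - S = (1 + 35)*(-52) - 1*(-3161863/435183) = 36*(-52) + 3161863/435183 = -1872 + 3161863/435183 = -811500713/435183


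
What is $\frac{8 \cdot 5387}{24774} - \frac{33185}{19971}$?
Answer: $\frac{6424171}{82460259} \approx 0.077906$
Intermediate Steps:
$\frac{8 \cdot 5387}{24774} - \frac{33185}{19971} = 43096 \cdot \frac{1}{24774} - \frac{33185}{19971} = \frac{21548}{12387} - \frac{33185}{19971} = \frac{6424171}{82460259}$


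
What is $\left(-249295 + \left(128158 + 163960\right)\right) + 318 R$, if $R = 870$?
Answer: $319483$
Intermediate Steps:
$\left(-249295 + \left(128158 + 163960\right)\right) + 318 R = \left(-249295 + \left(128158 + 163960\right)\right) + 318 \cdot 870 = \left(-249295 + 292118\right) + 276660 = 42823 + 276660 = 319483$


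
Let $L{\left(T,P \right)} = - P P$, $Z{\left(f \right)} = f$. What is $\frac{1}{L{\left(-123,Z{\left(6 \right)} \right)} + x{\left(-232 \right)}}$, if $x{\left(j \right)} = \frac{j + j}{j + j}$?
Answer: $- \frac{1}{35} \approx -0.028571$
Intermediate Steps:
$L{\left(T,P \right)} = - P^{2}$
$x{\left(j \right)} = 1$ ($x{\left(j \right)} = \frac{2 j}{2 j} = 2 j \frac{1}{2 j} = 1$)
$\frac{1}{L{\left(-123,Z{\left(6 \right)} \right)} + x{\left(-232 \right)}} = \frac{1}{- 6^{2} + 1} = \frac{1}{\left(-1\right) 36 + 1} = \frac{1}{-36 + 1} = \frac{1}{-35} = - \frac{1}{35}$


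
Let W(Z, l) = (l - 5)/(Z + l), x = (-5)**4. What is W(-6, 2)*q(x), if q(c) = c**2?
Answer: 1171875/4 ≈ 2.9297e+5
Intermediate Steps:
x = 625
W(Z, l) = (-5 + l)/(Z + l)
W(-6, 2)*q(x) = ((-5 + 2)/(-6 + 2))*625**2 = (-3/(-4))*390625 = -1/4*(-3)*390625 = (3/4)*390625 = 1171875/4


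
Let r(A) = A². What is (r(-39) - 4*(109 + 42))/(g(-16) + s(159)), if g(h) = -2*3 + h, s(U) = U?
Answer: 917/137 ≈ 6.6934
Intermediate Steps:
g(h) = -6 + h
(r(-39) - 4*(109 + 42))/(g(-16) + s(159)) = ((-39)² - 4*(109 + 42))/((-6 - 16) + 159) = (1521 - 4*151)/(-22 + 159) = (1521 - 604)/137 = 917*(1/137) = 917/137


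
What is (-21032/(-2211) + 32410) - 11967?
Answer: 4110955/201 ≈ 20453.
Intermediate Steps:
(-21032/(-2211) + 32410) - 11967 = (-21032*(-1/2211) + 32410) - 11967 = (1912/201 + 32410) - 11967 = 6516322/201 - 11967 = 4110955/201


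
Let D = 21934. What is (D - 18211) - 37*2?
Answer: 3649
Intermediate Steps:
(D - 18211) - 37*2 = (21934 - 18211) - 37*2 = 3723 - 74 = 3649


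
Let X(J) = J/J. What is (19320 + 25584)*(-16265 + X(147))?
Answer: -730318656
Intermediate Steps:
X(J) = 1
(19320 + 25584)*(-16265 + X(147)) = (19320 + 25584)*(-16265 + 1) = 44904*(-16264) = -730318656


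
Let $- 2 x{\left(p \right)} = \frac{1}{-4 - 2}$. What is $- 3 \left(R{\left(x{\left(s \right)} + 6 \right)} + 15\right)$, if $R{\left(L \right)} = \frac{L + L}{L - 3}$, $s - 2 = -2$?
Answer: $- \frac{2103}{37} \approx -56.838$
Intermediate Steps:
$s = 0$ ($s = 2 - 2 = 0$)
$x{\left(p \right)} = \frac{1}{12}$ ($x{\left(p \right)} = - \frac{1}{2 \left(-4 - 2\right)} = - \frac{1}{2 \left(-6\right)} = \left(- \frac{1}{2}\right) \left(- \frac{1}{6}\right) = \frac{1}{12}$)
$R{\left(L \right)} = \frac{2 L}{-3 + L}$
$- 3 \left(R{\left(x{\left(s \right)} + 6 \right)} + 15\right) = - 3 \left(\frac{2 \left(\frac{1}{12} + 6\right)}{-3 + \left(\frac{1}{12} + 6\right)} + 15\right) = - 3 \left(2 \cdot \frac{73}{12} \frac{1}{-3 + \frac{73}{12}} + 15\right) = - 3 \left(2 \cdot \frac{73}{12} \frac{1}{\frac{37}{12}} + 15\right) = - 3 \left(2 \cdot \frac{73}{12} \cdot \frac{12}{37} + 15\right) = - 3 \left(\frac{146}{37} + 15\right) = \left(-3\right) \frac{701}{37} = - \frac{2103}{37}$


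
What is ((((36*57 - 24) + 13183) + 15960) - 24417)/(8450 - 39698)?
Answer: -3377/15624 ≈ -0.21614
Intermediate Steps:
((((36*57 - 24) + 13183) + 15960) - 24417)/(8450 - 39698) = ((((2052 - 24) + 13183) + 15960) - 24417)/(-31248) = (((2028 + 13183) + 15960) - 24417)*(-1/31248) = ((15211 + 15960) - 24417)*(-1/31248) = (31171 - 24417)*(-1/31248) = 6754*(-1/31248) = -3377/15624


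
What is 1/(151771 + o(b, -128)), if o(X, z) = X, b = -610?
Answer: 1/151161 ≈ 6.6155e-6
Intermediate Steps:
1/(151771 + o(b, -128)) = 1/(151771 - 610) = 1/151161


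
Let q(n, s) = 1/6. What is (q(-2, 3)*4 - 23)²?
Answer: 4489/9 ≈ 498.78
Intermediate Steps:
q(n, s) = ⅙
(q(-2, 3)*4 - 23)² = ((⅙)*4 - 23)² = (⅔ - 23)² = (-67/3)² = 4489/9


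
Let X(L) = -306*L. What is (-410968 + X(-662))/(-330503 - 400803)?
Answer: 104198/365653 ≈ 0.28496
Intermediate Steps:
(-410968 + X(-662))/(-330503 - 400803) = (-410968 - 306*(-662))/(-330503 - 400803) = (-410968 + 202572)/(-731306) = -208396*(-1/731306) = 104198/365653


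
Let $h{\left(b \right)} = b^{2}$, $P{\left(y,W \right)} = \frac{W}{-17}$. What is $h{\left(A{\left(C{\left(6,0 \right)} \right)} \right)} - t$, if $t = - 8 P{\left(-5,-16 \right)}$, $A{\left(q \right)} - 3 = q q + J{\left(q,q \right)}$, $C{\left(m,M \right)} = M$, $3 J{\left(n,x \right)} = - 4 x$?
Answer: $\frac{281}{17} \approx 16.529$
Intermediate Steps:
$J{\left(n,x \right)} = - \frac{4 x}{3}$ ($J{\left(n,x \right)} = \frac{\left(-4\right) x}{3} = - \frac{4 x}{3}$)
$P{\left(y,W \right)} = - \frac{W}{17}$ ($P{\left(y,W \right)} = W \left(- \frac{1}{17}\right) = - \frac{W}{17}$)
$A{\left(q \right)} = 3 + q^{2} - \frac{4 q}{3}$ ($A{\left(q \right)} = 3 - \left(\frac{4 q}{3} - q q\right) = 3 + \left(q^{2} - \frac{4 q}{3}\right) = 3 + q^{2} - \frac{4 q}{3}$)
$t = - \frac{128}{17}$ ($t = - 8 \left(\left(- \frac{1}{17}\right) \left(-16\right)\right) = \left(-8\right) \frac{16}{17} = - \frac{128}{17} \approx -7.5294$)
$h{\left(A{\left(C{\left(6,0 \right)} \right)} \right)} - t = \left(3 + 0^{2} - 0\right)^{2} - - \frac{128}{17} = \left(3 + 0 + 0\right)^{2} + \frac{128}{17} = 3^{2} + \frac{128}{17} = 9 + \frac{128}{17} = \frac{281}{17}$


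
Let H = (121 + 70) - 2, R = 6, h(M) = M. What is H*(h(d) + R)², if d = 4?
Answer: 18900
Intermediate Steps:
H = 189 (H = 191 - 2 = 189)
H*(h(d) + R)² = 189*(4 + 6)² = 189*10² = 189*100 = 18900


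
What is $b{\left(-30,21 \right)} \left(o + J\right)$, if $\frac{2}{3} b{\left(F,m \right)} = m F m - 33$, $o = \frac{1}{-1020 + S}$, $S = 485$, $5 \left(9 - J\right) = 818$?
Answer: $\frac{1645513884}{535} \approx 3.0757 \cdot 10^{6}$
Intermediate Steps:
$J = - \frac{773}{5}$ ($J = 9 - \frac{818}{5} = - \frac{773}{5} \approx -154.6$)
$o = - \frac{1}{535}$ ($o = \frac{1}{-1020 + 485} = \frac{1}{-535} = - \frac{1}{535} \approx -0.0018692$)
$b{\left(F,m \right)} = - \frac{99}{2} + \frac{3 F m^{2}}{2}$ ($b{\left(F,m \right)} = \frac{3 \left(m F m - 33\right)}{2} = \frac{3 \left(F m m - 33\right)}{2} = \frac{3 \left(F m^{2} - 33\right)}{2} = \frac{3 \left(-33 + F m^{2}\right)}{2} = - \frac{99}{2} + \frac{3 F m^{2}}{2}$)
$b{\left(-30,21 \right)} \left(o + J\right) = \left(- \frac{99}{2} + \frac{3}{2} \left(-30\right) 21^{2}\right) \left(- \frac{1}{535} - \frac{773}{5}\right) = \left(- \frac{99}{2} + \frac{3}{2} \left(-30\right) 441\right) \left(- \frac{82712}{535}\right) = \left(- \frac{99}{2} - 19845\right) \left(- \frac{82712}{535}\right) = \left(- \frac{39789}{2}\right) \left(- \frac{82712}{535}\right) = \frac{1645513884}{535}$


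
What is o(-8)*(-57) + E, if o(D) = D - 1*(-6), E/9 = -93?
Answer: -723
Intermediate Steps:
E = -837 (E = 9*(-93) = -837)
o(D) = 6 + D (o(D) = D + 6 = 6 + D)
o(-8)*(-57) + E = (6 - 8)*(-57) - 837 = -2*(-57) - 837 = 114 - 837 = -723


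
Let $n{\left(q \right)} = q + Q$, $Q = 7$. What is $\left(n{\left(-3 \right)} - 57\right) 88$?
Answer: $-4664$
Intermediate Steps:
$n{\left(q \right)} = 7 + q$ ($n{\left(q \right)} = q + 7 = 7 + q$)
$\left(n{\left(-3 \right)} - 57\right) 88 = \left(\left(7 - 3\right) - 57\right) 88 = \left(4 - 57\right) 88 = \left(-53\right) 88 = -4664$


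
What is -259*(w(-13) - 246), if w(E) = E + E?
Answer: 70448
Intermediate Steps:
w(E) = 2*E
-259*(w(-13) - 246) = -259*(2*(-13) - 246) = -259*(-26 - 246) = -259*(-272) = 70448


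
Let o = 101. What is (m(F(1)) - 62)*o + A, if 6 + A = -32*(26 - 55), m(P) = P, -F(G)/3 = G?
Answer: -5643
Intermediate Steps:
F(G) = -3*G
A = 922 (A = -6 - 32*(26 - 55) = -6 - 32*(-29) = -6 + 928 = 922)
(m(F(1)) - 62)*o + A = (-3*1 - 62)*101 + 922 = (-3 - 62)*101 + 922 = -65*101 + 922 = -6565 + 922 = -5643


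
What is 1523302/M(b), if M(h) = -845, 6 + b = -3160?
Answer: -1523302/845 ≈ -1802.7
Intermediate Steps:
b = -3166 (b = -6 - 3160 = -3166)
1523302/M(b) = 1523302/(-845) = 1523302*(-1/845) = -1523302/845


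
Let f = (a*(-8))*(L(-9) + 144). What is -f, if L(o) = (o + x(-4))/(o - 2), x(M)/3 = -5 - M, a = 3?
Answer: 38304/11 ≈ 3482.2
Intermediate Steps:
x(M) = -15 - 3*M (x(M) = 3*(-5 - M) = -15 - 3*M)
L(o) = (-3 + o)/(-2 + o) (L(o) = (o + (-15 - 3*(-4)))/(o - 2) = (o + (-15 + 12))/(-2 + o) = (o - 3)/(-2 + o) = (-3 + o)/(-2 + o))
f = -38304/11 (f = (3*(-8))*((-3 - 9)/(-2 - 9) + 144) = -24*(-12/(-11) + 144) = -24*(-1/11*(-12) + 144) = -24*(12/11 + 144) = -24*1596/11 = -38304/11 ≈ -3482.2)
-f = -1*(-38304/11) = 38304/11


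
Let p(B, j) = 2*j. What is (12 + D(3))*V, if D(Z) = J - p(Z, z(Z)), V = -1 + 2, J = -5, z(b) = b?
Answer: 1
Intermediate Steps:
V = 1
D(Z) = -5 - 2*Z
(12 + D(3))*V = (12 + (-5 - 2*3))*1 = (12 + (-5 - 6))*1 = (12 - 11)*1 = 1*1 = 1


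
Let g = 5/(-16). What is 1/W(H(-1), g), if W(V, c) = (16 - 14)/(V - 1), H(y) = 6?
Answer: 5/2 ≈ 2.5000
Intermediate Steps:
g = -5/16 (g = 5*(-1/16) = -5/16 ≈ -0.31250)
W(V, c) = 2/(-1 + V)
1/W(H(-1), g) = 1/(2/(-1 + 6)) = 1/(2/5) = 1/(2*(⅕)) = 1/(⅖) = 5/2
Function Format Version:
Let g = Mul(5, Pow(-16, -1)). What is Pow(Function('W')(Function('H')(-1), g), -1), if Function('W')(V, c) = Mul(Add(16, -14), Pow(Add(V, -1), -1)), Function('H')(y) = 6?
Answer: Rational(5, 2) ≈ 2.5000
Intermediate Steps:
g = Rational(-5, 16) (g = Mul(5, Rational(-1, 16)) = Rational(-5, 16) ≈ -0.31250)
Function('W')(V, c) = Mul(2, Pow(Add(-1, V), -1))
Pow(Function('W')(Function('H')(-1), g), -1) = Pow(Mul(2, Pow(Add(-1, 6), -1)), -1) = Pow(Mul(2, Pow(5, -1)), -1) = Pow(Mul(2, Rational(1, 5)), -1) = Pow(Rational(2, 5), -1) = Rational(5, 2)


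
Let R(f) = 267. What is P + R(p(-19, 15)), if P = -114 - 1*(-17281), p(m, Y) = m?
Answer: 17434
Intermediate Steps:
P = 17167 (P = -114 + 17281 = 17167)
P + R(p(-19, 15)) = 17167 + 267 = 17434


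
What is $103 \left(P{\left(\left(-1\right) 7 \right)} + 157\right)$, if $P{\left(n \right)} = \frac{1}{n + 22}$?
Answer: $\frac{242668}{15} \approx 16178.0$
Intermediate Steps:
$P{\left(n \right)} = \frac{1}{22 + n}$
$103 \left(P{\left(\left(-1\right) 7 \right)} + 157\right) = 103 \left(\frac{1}{22 - 7} + 157\right) = 103 \left(\frac{1}{15} + 157\right) = 103 \cdot \frac{2356}{15} = \frac{242668}{15}$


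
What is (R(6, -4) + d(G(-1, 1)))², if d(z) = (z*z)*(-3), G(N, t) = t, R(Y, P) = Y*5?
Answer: 729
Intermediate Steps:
R(Y, P) = 5*Y
d(z) = -3*z² (d(z) = z²*(-3) = -3*z²)
(R(6, -4) + d(G(-1, 1)))² = (5*6 - 3*1²)² = (30 - 3*1)² = (30 - 3)² = 27² = 729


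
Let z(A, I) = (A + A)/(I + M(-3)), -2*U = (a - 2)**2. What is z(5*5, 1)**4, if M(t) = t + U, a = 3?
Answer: 160000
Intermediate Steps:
U = -1/2 (U = -(3 - 2)**2/2 = -1/2*1**2 = -1/2*1 = -1/2 ≈ -0.50000)
M(t) = -1/2 + t (M(t) = t - 1/2 = -1/2 + t)
z(A, I) = 2*A/(-7/2 + I) (z(A, I) = (A + A)/(I + (-1/2 - 3)) = (2*A)/(I - 7/2) = (2*A)/(-7/2 + I) = 2*A/(-7/2 + I))
z(5*5, 1)**4 = (4*(5*5)/(-7 + 2*1))**4 = (4*25/(-7 + 2))**4 = (4*25/(-5))**4 = (4*25*(-1/5))**4 = (-20)**4 = 160000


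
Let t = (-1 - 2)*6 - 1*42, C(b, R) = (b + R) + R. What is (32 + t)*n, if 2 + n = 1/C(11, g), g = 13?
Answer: 2044/37 ≈ 55.243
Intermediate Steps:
C(b, R) = b + 2*R (C(b, R) = (R + b) + R = b + 2*R)
n = -73/37 (n = -2 + 1/(11 + 2*13) = -2 + 1/(11 + 26) = -2 + 1/37 = -73/37 ≈ -1.9730)
t = -60 (t = -3*6 - 42 = -18 - 42 = -60)
(32 + t)*n = (32 - 60)*(-73/37) = -28*(-73/37) = 2044/37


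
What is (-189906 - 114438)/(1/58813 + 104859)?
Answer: -2237422959/770884046 ≈ -2.9024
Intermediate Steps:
(-189906 - 114438)/(1/58813 + 104859) = -304344/(1/58813 + 104859) = -304344/6167072368/58813 = -304344*58813/6167072368 = -2237422959/770884046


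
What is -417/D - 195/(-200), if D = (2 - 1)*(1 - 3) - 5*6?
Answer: 2241/160 ≈ 14.006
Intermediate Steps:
D = -32 (D = 1*(-2) - 30 = -2 - 30 = -32)
-417/D - 195/(-200) = -417/(-32) - 195/(-200) = -417*(-1/32) - 195*(-1/200) = 417/32 + 39/40 = 2241/160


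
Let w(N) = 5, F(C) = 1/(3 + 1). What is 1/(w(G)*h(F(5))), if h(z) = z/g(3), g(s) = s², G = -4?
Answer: 36/5 ≈ 7.2000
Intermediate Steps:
F(C) = ¼ (F(C) = 1/4 = ¼)
h(z) = z/9 (h(z) = z/(3²) = z/9)
1/(w(G)*h(F(5))) = 1/(5*((⅑)*(¼))) = 1/(5*(1/36)) = 1/(5/36) = 36/5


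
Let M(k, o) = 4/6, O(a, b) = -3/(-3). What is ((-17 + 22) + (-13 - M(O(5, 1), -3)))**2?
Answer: 676/9 ≈ 75.111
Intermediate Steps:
O(a, b) = 1 (O(a, b) = -3*(-1/3) = 1)
M(k, o) = 2/3 (M(k, o) = 4*(1/6) = 2/3)
((-17 + 22) + (-13 - M(O(5, 1), -3)))**2 = ((-17 + 22) + (-13 - 1*2/3))**2 = (5 + (-13 - 2/3))**2 = (5 - 41/3)**2 = (-26/3)**2 = 676/9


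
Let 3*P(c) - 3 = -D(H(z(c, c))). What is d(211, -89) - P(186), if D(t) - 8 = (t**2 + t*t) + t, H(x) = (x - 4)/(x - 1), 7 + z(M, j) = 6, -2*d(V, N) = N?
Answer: 307/6 ≈ 51.167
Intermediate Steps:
d(V, N) = -N/2
z(M, j) = -1 (z(M, j) = -7 + 6 = -1)
H(x) = (-4 + x)/(-1 + x)
D(t) = 8 + t + 2*t**2 (D(t) = 8 + ((t**2 + t*t) + t) = 8 + ((t**2 + t**2) + t) = 8 + (2*t**2 + t) = 8 + (t + 2*t**2) = 8 + t + 2*t**2)
P(c) = -20/3 (P(c) = 1 + (-(8 + (-4 - 1)/(-1 - 1) + 2*((-4 - 1)/(-1 - 1))**2))/3 = 1 + (-(8 - 5/(-2) + 2*(-5/(-2))**2))/3 = 1 + (-(8 - 1/2*(-5) + 2*(-1/2*(-5))**2))/3 = 1 + (-(8 + 5/2 + 2*(5/2)**2))/3 = 1 + (-(8 + 5/2 + 2*(25/4)))/3 = 1 + (-(8 + 5/2 + 25/2))/3 = 1 + (-1*23)/3 = 1 + (1/3)*(-23) = 1 - 23/3 = -20/3)
d(211, -89) - P(186) = -1/2*(-89) - 1*(-20/3) = 89/2 + 20/3 = 307/6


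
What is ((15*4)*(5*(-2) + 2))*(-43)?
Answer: 20640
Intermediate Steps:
((15*4)*(5*(-2) + 2))*(-43) = (60*(-10 + 2))*(-43) = (60*(-8))*(-43) = -480*(-43) = 20640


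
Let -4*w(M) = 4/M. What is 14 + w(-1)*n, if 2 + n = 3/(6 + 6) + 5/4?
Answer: 27/2 ≈ 13.500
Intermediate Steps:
w(M) = -1/M
n = -1/2 (n = -2 + (3/(6 + 6) + 5/4) = -2 + (3/12 + 5*(1/4)) = -2 + (3*(1/12) + 5/4) = -2 + (1/4 + 5/4) = -2 + 3/2 = -1/2 ≈ -0.50000)
14 + w(-1)*n = 14 - 1/(-1)*(-1/2) = 14 - 1*(-1)*(-1/2) = 14 + 1*(-1/2) = 14 - 1/2 = 27/2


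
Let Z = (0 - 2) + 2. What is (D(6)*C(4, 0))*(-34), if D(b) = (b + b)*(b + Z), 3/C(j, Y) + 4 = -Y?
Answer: 1836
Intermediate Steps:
C(j, Y) = 3/(-4 - Y)
Z = 0 (Z = -2 + 2 = 0)
D(b) = 2*b**2 (D(b) = (b + b)*(b + 0) = (2*b)*b = 2*b**2)
(D(6)*C(4, 0))*(-34) = ((2*6**2)*(-3/(4 + 0)))*(-34) = ((2*36)*(-3/4))*(-34) = (72*(-3*1/4))*(-34) = (72*(-3/4))*(-34) = -54*(-34) = 1836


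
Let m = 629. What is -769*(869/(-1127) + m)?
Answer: -544462766/1127 ≈ -4.8311e+5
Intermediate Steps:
-769*(869/(-1127) + m) = -769*(869/(-1127) + 629) = -769*(869*(-1/1127) + 629) = -769*(-869/1127 + 629) = -769*708014/1127 = -544462766/1127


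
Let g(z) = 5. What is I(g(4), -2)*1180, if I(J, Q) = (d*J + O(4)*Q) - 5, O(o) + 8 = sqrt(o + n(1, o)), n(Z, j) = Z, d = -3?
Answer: -4720 - 2360*sqrt(5) ≈ -9997.1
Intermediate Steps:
O(o) = -8 + sqrt(1 + o) (O(o) = -8 + sqrt(o + 1) = -8 + sqrt(1 + o))
I(J, Q) = -5 - 3*J + Q*(-8 + sqrt(5)) (I(J, Q) = (-3*J + (-8 + sqrt(1 + 4))*Q) - 5 = (-3*J + (-8 + sqrt(5))*Q) - 5 = (-3*J + Q*(-8 + sqrt(5))) - 5 = -5 - 3*J + Q*(-8 + sqrt(5)))
I(g(4), -2)*1180 = (-5 - 3*5 - 1*(-2)*(8 - sqrt(5)))*1180 = (-5 - 15 + (16 - 2*sqrt(5)))*1180 = (-4 - 2*sqrt(5))*1180 = -4720 - 2360*sqrt(5)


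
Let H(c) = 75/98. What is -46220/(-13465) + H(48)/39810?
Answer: 2404303913/700427756 ≈ 3.4326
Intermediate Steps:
H(c) = 75/98 (H(c) = 75*(1/98) = 75/98)
-46220/(-13465) + H(48)/39810 = -46220/(-13465) + (75/98)/39810 = -46220*(-1/13465) + (75/98)*(1/39810) = 9244/2693 + 5/260092 = 2404303913/700427756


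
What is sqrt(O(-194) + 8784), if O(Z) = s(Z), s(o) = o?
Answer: sqrt(8590) ≈ 92.682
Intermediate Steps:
O(Z) = Z
sqrt(O(-194) + 8784) = sqrt(-194 + 8784) = sqrt(8590)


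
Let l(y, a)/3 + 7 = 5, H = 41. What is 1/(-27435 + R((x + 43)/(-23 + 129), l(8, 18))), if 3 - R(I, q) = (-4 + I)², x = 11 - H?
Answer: -11236/308394873 ≈ -3.6434e-5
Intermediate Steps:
l(y, a) = -6 (l(y, a) = -21 + 3*5 = -21 + 15 = -6)
x = -30 (x = 11 - 1*41 = 11 - 41 = -30)
R(I, q) = 3 - (-4 + I)²
1/(-27435 + R((x + 43)/(-23 + 129), l(8, 18))) = 1/(-27435 + (3 - (-4 + (-30 + 43)/(-23 + 129))²)) = 1/(-27435 + (3 - (-4 + 13/106)²)) = 1/(-27435 + (3 - (-411/106)²)) = 1/(-27435 + (3 - 1*168921/11236)) = 1/(-27435 + (3 - 168921/11236)) = 1/(-27435 - 135213/11236) = 1/(-308394873/11236) = -11236/308394873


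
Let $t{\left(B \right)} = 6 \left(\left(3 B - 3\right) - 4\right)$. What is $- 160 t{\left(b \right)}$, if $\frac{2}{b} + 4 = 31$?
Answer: $\frac{19520}{3} \approx 6506.7$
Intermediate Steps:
$b = \frac{2}{27}$ ($b = \frac{2}{-4 + 31} = \frac{2}{27} \approx 0.074074$)
$t{\left(B \right)} = -42 + 18 B$ ($t{\left(B \right)} = 6 \left(\left(-3 + 3 B\right) - 4\right) = 6 \left(-7 + 3 B\right) = -42 + 18 B$)
$- 160 t{\left(b \right)} = - 160 \left(-42 + 18 \cdot \frac{2}{27}\right) = - 160 \left(-42 + \frac{4}{3}\right) = \left(-160\right) \left(- \frac{122}{3}\right) = \frac{19520}{3}$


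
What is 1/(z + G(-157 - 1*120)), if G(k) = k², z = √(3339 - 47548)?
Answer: 76729/5887383650 - I*√44209/5887383650 ≈ 1.3033e-5 - 3.5714e-8*I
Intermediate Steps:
z = I*√44209 (z = √(-44209) = I*√44209 ≈ 210.26*I)
1/(z + G(-157 - 1*120)) = 1/(I*√44209 + (-157 - 1*120)²) = 1/(I*√44209 + (-157 - 120)²) = 1/(I*√44209 + (-277)²) = 1/(I*√44209 + 76729) = 1/(76729 + I*√44209)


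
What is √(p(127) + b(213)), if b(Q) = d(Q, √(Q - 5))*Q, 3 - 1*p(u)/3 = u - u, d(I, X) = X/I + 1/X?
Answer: √(6084 + 5473*√13)/26 ≈ 6.1799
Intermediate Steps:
d(I, X) = 1/X + X/I (d(I, X) = X/I + 1/X = 1/X + X/I)
p(u) = 9 (p(u) = 9 - 3*(u - u) = 9 - 3*0 = 9 + 0 = 9)
b(Q) = Q*((-5 + Q)^(-½) + √(-5 + Q)/Q) (b(Q) = (1/(√(Q - 5)) + √(Q - 5)/Q)*Q = (1/(√(-5 + Q)) + √(-5 + Q)/Q)*Q = ((-5 + Q)^(-½) + √(-5 + Q)/Q)*Q = Q*((-5 + Q)^(-½) + √(-5 + Q)/Q))
√(p(127) + b(213)) = √(9 + (-5 + 2*213)/√(-5 + 213)) = √(9 + (-5 + 426)/√208) = √(9 + (√13/52)*421) = √(9 + 421*√13/52)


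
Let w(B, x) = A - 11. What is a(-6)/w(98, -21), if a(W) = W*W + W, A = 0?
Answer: -30/11 ≈ -2.7273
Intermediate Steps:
a(W) = W + W² (a(W) = W² + W = W + W²)
w(B, x) = -11 (w(B, x) = 0 - 11 = -11)
a(-6)/w(98, -21) = -6*(1 - 6)/(-11) = -6*(-5)*(-1/11) = 30*(-1/11) = -30/11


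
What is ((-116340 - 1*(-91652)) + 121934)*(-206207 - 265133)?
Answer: -45835929640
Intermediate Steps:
((-116340 - 1*(-91652)) + 121934)*(-206207 - 265133) = ((-116340 + 91652) + 121934)*(-471340) = (-24688 + 121934)*(-471340) = 97246*(-471340) = -45835929640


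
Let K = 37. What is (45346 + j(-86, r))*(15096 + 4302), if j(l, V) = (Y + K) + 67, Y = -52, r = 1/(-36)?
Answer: 880630404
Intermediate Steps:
r = -1/36 ≈ -0.027778
j(l, V) = 52 (j(l, V) = (-52 + 37) + 67 = -15 + 67 = 52)
(45346 + j(-86, r))*(15096 + 4302) = (45346 + 52)*(15096 + 4302) = 45398*19398 = 880630404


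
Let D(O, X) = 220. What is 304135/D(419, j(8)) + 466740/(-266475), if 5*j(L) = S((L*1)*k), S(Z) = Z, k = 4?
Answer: 98111141/71060 ≈ 1380.7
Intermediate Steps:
j(L) = 4*L/5 (j(L) = ((L*1)*4)/5 = (L*4)/5 = (4*L)/5 = 4*L/5)
304135/D(419, j(8)) + 466740/(-266475) = 304135/220 + 466740/(-266475) = 304135*(1/220) + 466740*(-1/266475) = 60827/44 - 31116/17765 = 98111141/71060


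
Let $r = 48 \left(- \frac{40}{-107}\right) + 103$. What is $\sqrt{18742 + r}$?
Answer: $\frac{\sqrt{215961845}}{107} \approx 137.34$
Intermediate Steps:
$r = \frac{12941}{107}$ ($r = 48 \left(\left(-40\right) \left(- \frac{1}{107}\right)\right) + 103 = 48 \cdot \frac{40}{107} + 103 = \frac{1920}{107} + 103 = \frac{12941}{107} \approx 120.94$)
$\sqrt{18742 + r} = \sqrt{18742 + \frac{12941}{107}} = \sqrt{\frac{2018335}{107}} = \frac{\sqrt{215961845}}{107}$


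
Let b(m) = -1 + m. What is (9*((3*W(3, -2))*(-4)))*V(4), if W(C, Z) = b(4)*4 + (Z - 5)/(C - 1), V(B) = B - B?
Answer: 0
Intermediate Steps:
V(B) = 0
W(C, Z) = 12 + (-5 + Z)/(-1 + C) (W(C, Z) = (-1 + 4)*4 + (Z - 5)/(C - 1) = 3*4 + (-5 + Z)/(-1 + C) = 12 + (-5 + Z)/(-1 + C))
(9*((3*W(3, -2))*(-4)))*V(4) = (9*((3*((-17 - 2 + 12*3)/(-1 + 3)))*(-4)))*0 = (9*((3*((-17 - 2 + 36)/2))*(-4)))*0 = (9*((3*((½)*17))*(-4)))*0 = (9*((3*(17/2))*(-4)))*0 = (9*((51/2)*(-4)))*0 = (9*(-102))*0 = -918*0 = 0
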